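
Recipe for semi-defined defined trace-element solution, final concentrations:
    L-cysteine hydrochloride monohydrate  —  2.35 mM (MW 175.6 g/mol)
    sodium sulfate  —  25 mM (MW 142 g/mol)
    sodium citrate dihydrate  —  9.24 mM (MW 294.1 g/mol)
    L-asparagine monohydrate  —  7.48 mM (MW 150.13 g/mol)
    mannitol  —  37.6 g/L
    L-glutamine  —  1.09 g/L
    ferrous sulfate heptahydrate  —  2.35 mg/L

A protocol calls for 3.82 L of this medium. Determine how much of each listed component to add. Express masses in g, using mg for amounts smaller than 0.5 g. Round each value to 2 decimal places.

Working volume: 3.82 L.
L-cysteine hydrochloride monohydrate: 2.35 mmol/L × 175.6 g/mol × 3.82 L ÷ 1000 = 1.58 g
sodium sulfate: 25 mmol/L × 142 g/mol × 3.82 L ÷ 1000 = 13.56 g
sodium citrate dihydrate: 9.24 mmol/L × 294.1 g/mol × 3.82 L ÷ 1000 = 10.38 g
L-asparagine monohydrate: 7.48 mmol/L × 150.13 g/mol × 3.82 L ÷ 1000 = 4.29 g
mannitol: 37.6 g/L × 3.82 L = 143.63 g
L-glutamine: 1.09 g/L × 3.82 L = 4.16 g
ferrous sulfate heptahydrate: 2.35 mg/L × 3.82 L = 8.98 mg

L-cysteine hydrochloride monohydrate 1.58 g; sodium sulfate 13.56 g; sodium citrate dihydrate 10.38 g; L-asparagine monohydrate 4.29 g; mannitol 143.63 g; L-glutamine 4.16 g; ferrous sulfate heptahydrate 8.98 mg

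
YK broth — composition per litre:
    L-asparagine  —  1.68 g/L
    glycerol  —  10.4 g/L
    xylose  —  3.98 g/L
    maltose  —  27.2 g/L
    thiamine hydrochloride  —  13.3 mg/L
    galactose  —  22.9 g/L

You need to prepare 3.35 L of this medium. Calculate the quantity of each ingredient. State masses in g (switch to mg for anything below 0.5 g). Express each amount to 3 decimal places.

L-asparagine 5.628 g; glycerol 34.840 g; xylose 13.333 g; maltose 91.120 g; thiamine hydrochloride 44.555 mg; galactose 76.715 g

Scale factor relative to 1 L: 3.35.
L-asparagine: 1.68 g/L × 3.35 L = 5.628 g
glycerol: 10.4 g/L × 3.35 L = 34.840 g
xylose: 3.98 g/L × 3.35 L = 13.333 g
maltose: 27.2 g/L × 3.35 L = 91.120 g
thiamine hydrochloride: 13.3 mg/L × 3.35 L = 44.555 mg
galactose: 22.9 g/L × 3.35 L = 76.715 g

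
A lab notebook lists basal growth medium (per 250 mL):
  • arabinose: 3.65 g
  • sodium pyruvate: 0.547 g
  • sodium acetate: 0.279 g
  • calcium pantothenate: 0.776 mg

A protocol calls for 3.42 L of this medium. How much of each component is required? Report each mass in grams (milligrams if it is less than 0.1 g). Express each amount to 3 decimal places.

arabinose 49.932 g; sodium pyruvate 7.483 g; sodium acetate 3.817 g; calcium pantothenate 10.616 mg

Ratio of target to recipe volume: 3420 / 250 = 13.68.
arabinose: 3.65 g × (3420 mL / 250 mL) = 49.932 g
sodium pyruvate: 0.547 g × (3420 mL / 250 mL) = 7.483 g
sodium acetate: 0.279 g × (3420 mL / 250 mL) = 3.817 g
calcium pantothenate: 0.776 mg × (3420 mL / 250 mL) = 10.616 mg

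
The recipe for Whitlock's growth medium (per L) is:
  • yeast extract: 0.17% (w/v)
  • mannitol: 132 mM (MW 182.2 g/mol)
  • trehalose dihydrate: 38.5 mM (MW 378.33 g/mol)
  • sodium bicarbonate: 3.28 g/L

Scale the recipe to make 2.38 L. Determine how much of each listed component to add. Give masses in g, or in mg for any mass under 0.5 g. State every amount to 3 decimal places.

Scale factor relative to 1 L: 2.38.
yeast extract: 0.17% w/v = 1.7 g/L → 1.7 × 2.38 L = 4.046 g
mannitol: 132 mmol/L × 182.2 g/mol × 2.38 L ÷ 1000 = 57.240 g
trehalose dihydrate: 38.5 mmol/L × 378.33 g/mol × 2.38 L ÷ 1000 = 34.666 g
sodium bicarbonate: 3.28 g/L × 2.38 L = 7.806 g

yeast extract 4.046 g; mannitol 57.240 g; trehalose dihydrate 34.666 g; sodium bicarbonate 7.806 g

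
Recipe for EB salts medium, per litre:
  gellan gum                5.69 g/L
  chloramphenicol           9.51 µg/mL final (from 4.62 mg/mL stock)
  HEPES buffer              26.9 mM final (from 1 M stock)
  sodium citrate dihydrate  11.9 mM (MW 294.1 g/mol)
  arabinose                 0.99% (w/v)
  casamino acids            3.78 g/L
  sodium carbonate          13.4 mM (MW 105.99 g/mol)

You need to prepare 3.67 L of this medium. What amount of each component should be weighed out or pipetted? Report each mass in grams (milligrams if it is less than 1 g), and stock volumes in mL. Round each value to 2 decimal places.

Scale factor relative to 1 L: 3.67.
gellan gum: 5.69 g/L × 3.67 L = 20.88 g
chloramphenicol: C1V1 = C2V2 → 9.51 µg/mL × 3670 mL ÷ 4620 µg/mL = 7.55 mL
HEPES buffer: V = C2·V2/C1 = 26.9 mM × 3670 mL ÷ 1000 mM = 98.72 mL
sodium citrate dihydrate: 11.9 mmol/L × 294.1 g/mol × 3.67 L ÷ 1000 = 12.84 g
arabinose: 0.99% w/v = 9.9 g/L → 9.9 × 3.67 L = 36.33 g
casamino acids: 3.78 g/L × 3.67 L = 13.87 g
sodium carbonate: 13.4 mmol/L × 105.99 g/mol × 3.67 L ÷ 1000 = 5.21 g

gellan gum 20.88 g; chloramphenicol 7.55 mL; HEPES buffer 98.72 mL; sodium citrate dihydrate 12.84 g; arabinose 36.33 g; casamino acids 13.87 g; sodium carbonate 5.21 g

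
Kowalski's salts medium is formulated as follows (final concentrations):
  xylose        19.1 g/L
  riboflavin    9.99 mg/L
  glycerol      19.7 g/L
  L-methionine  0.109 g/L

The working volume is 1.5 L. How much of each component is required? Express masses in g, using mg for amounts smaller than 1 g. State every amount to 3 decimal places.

xylose 28.650 g; riboflavin 14.985 mg; glycerol 29.550 g; L-methionine 163.500 mg

Working volume: 1.5 L.
xylose: 19.1 g/L × 1.5 L = 28.650 g
riboflavin: 9.99 mg/L × 1.5 L = 14.985 mg
glycerol: 19.7 g/L × 1.5 L = 29.550 g
L-methionine: 0.109 g/L × 1.5 L = 0.1635 g = 163.500 mg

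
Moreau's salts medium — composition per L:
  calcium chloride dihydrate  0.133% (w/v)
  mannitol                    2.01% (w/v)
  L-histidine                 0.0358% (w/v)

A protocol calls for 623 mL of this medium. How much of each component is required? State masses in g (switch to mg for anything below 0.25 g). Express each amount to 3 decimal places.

calcium chloride dihydrate 0.829 g; mannitol 12.522 g; L-histidine 223.034 mg

Scale factor relative to 1 L: 0.623.
calcium chloride dihydrate: 0.133 g per 100 mL × 623 mL ÷ 100 = 0.829 g
mannitol: 2.01 g per 100 mL × 623 mL ÷ 100 = 12.522 g
L-histidine: 0.0358 g per 100 mL × 623 mL ÷ 100 = 0.223034 g = 223.034 mg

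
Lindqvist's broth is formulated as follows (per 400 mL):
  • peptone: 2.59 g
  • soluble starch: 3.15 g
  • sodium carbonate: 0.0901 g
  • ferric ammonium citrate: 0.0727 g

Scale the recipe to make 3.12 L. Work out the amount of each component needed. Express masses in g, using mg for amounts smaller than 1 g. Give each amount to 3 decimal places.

peptone 20.202 g; soluble starch 24.570 g; sodium carbonate 702.780 mg; ferric ammonium citrate 567.060 mg

Ratio of target to recipe volume: 3120 / 400 = 7.8.
peptone: 2.59 g × (3120 mL / 400 mL) = 20.202 g
soluble starch: 3.15 g × (3120 mL / 400 mL) = 24.570 g
sodium carbonate: 0.0901 g × (3120 mL / 400 mL) = 0.70278 g = 702.780 mg
ferric ammonium citrate: 0.0727 g × (3120 mL / 400 mL) = 0.56706 g = 567.060 mg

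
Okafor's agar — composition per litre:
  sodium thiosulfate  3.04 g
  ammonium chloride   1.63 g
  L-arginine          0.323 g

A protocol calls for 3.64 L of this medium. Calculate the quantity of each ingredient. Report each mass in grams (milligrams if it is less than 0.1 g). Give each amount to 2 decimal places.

sodium thiosulfate 11.07 g; ammonium chloride 5.93 g; L-arginine 1.18 g

Scale factor = 3640 mL / 1000 mL = 3.64.
sodium thiosulfate: 3.04 g × (3640 mL / 1000 mL) = 11.07 g
ammonium chloride: 1.63 g × (3640 mL / 1000 mL) = 5.93 g
L-arginine: 0.323 g × (3640 mL / 1000 mL) = 1.18 g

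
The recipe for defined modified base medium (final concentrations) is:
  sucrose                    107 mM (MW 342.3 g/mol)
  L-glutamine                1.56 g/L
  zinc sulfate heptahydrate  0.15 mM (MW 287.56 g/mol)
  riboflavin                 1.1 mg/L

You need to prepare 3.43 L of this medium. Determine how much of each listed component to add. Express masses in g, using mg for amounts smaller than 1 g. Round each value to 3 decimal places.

Scale factor relative to 1 L: 3.43.
sucrose: 107 mmol/L × 342.3 g/mol × 3.43 L ÷ 1000 = 125.628 g
L-glutamine: 1.56 g/L × 3.43 L = 5.351 g
zinc sulfate heptahydrate: 0.15 mmol/L × 287.56 mg/mmol × 3.43 L = 147.950 mg
riboflavin: 1.1 mg/L × 3.43 L = 3.773 mg

sucrose 125.628 g; L-glutamine 5.351 g; zinc sulfate heptahydrate 147.950 mg; riboflavin 3.773 mg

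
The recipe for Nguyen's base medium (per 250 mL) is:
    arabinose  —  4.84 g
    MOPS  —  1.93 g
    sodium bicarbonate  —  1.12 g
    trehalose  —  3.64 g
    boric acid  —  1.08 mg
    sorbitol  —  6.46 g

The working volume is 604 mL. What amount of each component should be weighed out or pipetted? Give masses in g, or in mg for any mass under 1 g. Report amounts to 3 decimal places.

arabinose 11.693 g; MOPS 4.663 g; sodium bicarbonate 2.706 g; trehalose 8.794 g; boric acid 2.609 mg; sorbitol 15.607 g

Ratio of target to recipe volume: 604 / 250 = 2.416.
arabinose: 4.84 g × (604 mL / 250 mL) = 11.693 g
MOPS: 1.93 g × (604 mL / 250 mL) = 4.663 g
sodium bicarbonate: 1.12 g × (604 mL / 250 mL) = 2.706 g
trehalose: 3.64 g × (604 mL / 250 mL) = 8.794 g
boric acid: 1.08 mg × (604 mL / 250 mL) = 2.609 mg
sorbitol: 6.46 g × (604 mL / 250 mL) = 15.607 g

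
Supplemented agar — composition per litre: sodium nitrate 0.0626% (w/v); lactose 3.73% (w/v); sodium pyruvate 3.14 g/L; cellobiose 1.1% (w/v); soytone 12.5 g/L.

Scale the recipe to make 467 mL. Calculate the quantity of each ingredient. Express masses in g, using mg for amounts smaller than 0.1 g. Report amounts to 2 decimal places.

sodium nitrate 0.29 g; lactose 17.42 g; sodium pyruvate 1.47 g; cellobiose 5.14 g; soytone 5.84 g

Working volume: 467 mL = 0.467 L.
sodium nitrate: 0.0626 g per 100 mL × 467 mL ÷ 100 = 0.29 g
lactose: 3.73 g per 100 mL × 467 mL ÷ 100 = 17.42 g
sodium pyruvate: 3.14 g/L × 0.467 L = 1.47 g
cellobiose: 1.1% w/v = 11 g/L → 11 × 0.467 L = 5.14 g
soytone: 12.5 g/L × 0.467 L = 5.84 g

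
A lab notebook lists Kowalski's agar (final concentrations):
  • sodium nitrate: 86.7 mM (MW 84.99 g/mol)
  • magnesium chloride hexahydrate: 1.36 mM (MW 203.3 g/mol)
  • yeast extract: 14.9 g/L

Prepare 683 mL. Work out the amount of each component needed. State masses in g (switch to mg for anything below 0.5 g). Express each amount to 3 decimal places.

Target volume = 683 mL = 0.683 L.
sodium nitrate: 86.7 mmol/L × 84.99 g/mol × 0.683 L ÷ 1000 = 5.033 g
magnesium chloride hexahydrate: 1.36 mmol/L × 203.3 mg/mmol × 0.683 L = 188.841 mg
yeast extract: 14.9 g/L × 0.683 L = 10.177 g

sodium nitrate 5.033 g; magnesium chloride hexahydrate 188.841 mg; yeast extract 10.177 g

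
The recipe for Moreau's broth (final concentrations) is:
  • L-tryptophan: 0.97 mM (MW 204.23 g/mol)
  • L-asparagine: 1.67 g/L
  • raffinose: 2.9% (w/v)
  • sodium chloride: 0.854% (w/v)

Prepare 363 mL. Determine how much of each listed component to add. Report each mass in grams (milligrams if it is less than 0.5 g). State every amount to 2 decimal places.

Scale factor relative to 1 L: 0.363.
L-tryptophan: 0.97 mmol/L × 204.23 mg/mmol × 0.363 L = 71.91 mg
L-asparagine: 1.67 g/L × 0.363 L = 0.61 g
raffinose: 2.9 g per 100 mL × 363 mL ÷ 100 = 10.53 g
sodium chloride: 0.854 g per 100 mL × 363 mL ÷ 100 = 3.10 g

L-tryptophan 71.91 mg; L-asparagine 0.61 g; raffinose 10.53 g; sodium chloride 3.10 g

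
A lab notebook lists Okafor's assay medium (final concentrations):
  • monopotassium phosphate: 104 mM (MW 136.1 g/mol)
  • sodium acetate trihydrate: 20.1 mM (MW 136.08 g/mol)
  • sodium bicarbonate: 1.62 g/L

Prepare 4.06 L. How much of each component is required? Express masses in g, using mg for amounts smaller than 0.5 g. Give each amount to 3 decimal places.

Scale factor relative to 1 L: 4.06.
monopotassium phosphate: 104 mmol/L × 136.1 g/mol × 4.06 L ÷ 1000 = 57.467 g
sodium acetate trihydrate: 20.1 mmol/L × 136.08 g/mol × 4.06 L ÷ 1000 = 11.105 g
sodium bicarbonate: 1.62 g/L × 4.06 L = 6.577 g

monopotassium phosphate 57.467 g; sodium acetate trihydrate 11.105 g; sodium bicarbonate 6.577 g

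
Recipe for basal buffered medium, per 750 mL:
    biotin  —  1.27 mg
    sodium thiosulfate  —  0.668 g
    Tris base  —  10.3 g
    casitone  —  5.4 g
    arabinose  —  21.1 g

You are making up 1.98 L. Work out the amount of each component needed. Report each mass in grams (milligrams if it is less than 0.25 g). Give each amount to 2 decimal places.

Ratio of target to recipe volume: 1980 / 750 = 2.64.
biotin: 1.27 mg × (1980 mL / 750 mL) = 3.35 mg
sodium thiosulfate: 0.668 g × (1980 mL / 750 mL) = 1.76 g
Tris base: 10.3 g × (1980 mL / 750 mL) = 27.19 g
casitone: 5.4 g × (1980 mL / 750 mL) = 14.26 g
arabinose: 21.1 g × (1980 mL / 750 mL) = 55.70 g

biotin 3.35 mg; sodium thiosulfate 1.76 g; Tris base 27.19 g; casitone 14.26 g; arabinose 55.70 g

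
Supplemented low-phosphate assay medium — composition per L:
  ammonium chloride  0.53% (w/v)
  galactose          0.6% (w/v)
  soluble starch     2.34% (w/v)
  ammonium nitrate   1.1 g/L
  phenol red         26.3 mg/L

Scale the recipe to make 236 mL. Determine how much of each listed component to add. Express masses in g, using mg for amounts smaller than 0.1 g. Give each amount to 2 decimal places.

Working volume: 236 mL = 0.236 L.
ammonium chloride: 0.53 g per 100 mL × 236 mL ÷ 100 = 1.25 g
galactose: 0.6% w/v = 6 g/L → 6 × 0.236 L = 1.42 g
soluble starch: 2.34 g per 100 mL × 236 mL ÷ 100 = 5.52 g
ammonium nitrate: 1.1 g/L × 0.236 L = 0.26 g
phenol red: 26.3 mg/L × 0.236 L = 6.21 mg

ammonium chloride 1.25 g; galactose 1.42 g; soluble starch 5.52 g; ammonium nitrate 0.26 g; phenol red 6.21 mg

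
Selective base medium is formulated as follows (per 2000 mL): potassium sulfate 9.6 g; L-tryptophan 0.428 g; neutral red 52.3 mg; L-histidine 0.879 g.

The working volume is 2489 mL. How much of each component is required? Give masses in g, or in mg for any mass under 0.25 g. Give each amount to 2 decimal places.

potassium sulfate 11.95 g; L-tryptophan 0.53 g; neutral red 65.09 mg; L-histidine 1.09 g

Scale factor = 2489 mL / 2000 mL = 1.2445.
potassium sulfate: 9.6 g × (2489 mL / 2000 mL) = 11.95 g
L-tryptophan: 0.428 g × (2489 mL / 2000 mL) = 0.53 g
neutral red: 52.3 mg × (2489 mL / 2000 mL) = 65.09 mg
L-histidine: 0.879 g × (2489 mL / 2000 mL) = 1.09 g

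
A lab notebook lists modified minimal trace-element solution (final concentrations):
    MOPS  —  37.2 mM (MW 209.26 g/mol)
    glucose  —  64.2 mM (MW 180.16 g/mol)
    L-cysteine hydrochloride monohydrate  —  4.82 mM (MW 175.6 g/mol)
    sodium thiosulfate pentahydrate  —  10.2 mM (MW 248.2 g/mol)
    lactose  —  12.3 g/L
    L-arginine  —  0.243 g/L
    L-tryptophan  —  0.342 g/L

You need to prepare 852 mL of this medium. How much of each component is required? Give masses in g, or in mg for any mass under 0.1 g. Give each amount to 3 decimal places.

MOPS 6.632 g; glucose 9.854 g; L-cysteine hydrochloride monohydrate 0.721 g; sodium thiosulfate pentahydrate 2.157 g; lactose 10.480 g; L-arginine 0.207 g; L-tryptophan 0.291 g

Working volume: 852 mL = 0.852 L.
MOPS: 37.2 mmol/L × 209.26 g/mol × 0.852 L ÷ 1000 = 6.632 g
glucose: 64.2 mmol/L × 180.16 g/mol × 0.852 L ÷ 1000 = 9.854 g
L-cysteine hydrochloride monohydrate: 4.82 mmol/L × 175.6 g/mol × 0.852 L ÷ 1000 = 0.721 g
sodium thiosulfate pentahydrate: 10.2 mmol/L × 248.2 g/mol × 0.852 L ÷ 1000 = 2.157 g
lactose: 12.3 g/L × 0.852 L = 10.480 g
L-arginine: 0.243 g/L × 0.852 L = 0.207 g
L-tryptophan: 0.342 g/L × 0.852 L = 0.291 g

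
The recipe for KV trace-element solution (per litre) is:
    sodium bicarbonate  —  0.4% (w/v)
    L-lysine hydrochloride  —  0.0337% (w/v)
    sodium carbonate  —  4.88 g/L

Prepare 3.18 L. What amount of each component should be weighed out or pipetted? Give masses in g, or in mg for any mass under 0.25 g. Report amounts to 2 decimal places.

sodium bicarbonate 12.72 g; L-lysine hydrochloride 1.07 g; sodium carbonate 15.52 g

Working volume: 3.18 L.
sodium bicarbonate: 0.4 g per 100 mL × 3180 mL ÷ 100 = 12.72 g
L-lysine hydrochloride: 0.0337 g per 100 mL × 3180 mL ÷ 100 = 1.07 g
sodium carbonate: 4.88 g/L × 3.18 L = 15.52 g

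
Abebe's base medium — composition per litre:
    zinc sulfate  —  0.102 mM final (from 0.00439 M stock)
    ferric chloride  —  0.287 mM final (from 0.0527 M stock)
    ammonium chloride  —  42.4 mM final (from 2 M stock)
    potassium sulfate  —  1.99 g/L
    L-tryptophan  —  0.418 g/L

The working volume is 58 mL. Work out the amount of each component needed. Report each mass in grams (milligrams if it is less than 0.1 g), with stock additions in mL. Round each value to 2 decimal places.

zinc sulfate 1.35 mL; ferric chloride 0.32 mL; ammonium chloride 1.23 mL; potassium sulfate 0.12 g; L-tryptophan 24.24 mg

Target volume = 58 mL = 0.058 L.
zinc sulfate: V = C2·V2/C1 = 0.102 mM × 58 mL ÷ 4.39 mM = 1.35 mL
ferric chloride: V = C2·V2/C1 = 0.287 mM × 58 mL ÷ 52.7 mM = 0.32 mL
ammonium chloride: dilute stock: 42.4 mM × 58 mL ÷ 2000 mM = 1.23 mL
potassium sulfate: 1.99 g/L × 0.058 L = 0.12 g
L-tryptophan: 0.418 g/L × 0.058 L = 0.024244 g = 24.24 mg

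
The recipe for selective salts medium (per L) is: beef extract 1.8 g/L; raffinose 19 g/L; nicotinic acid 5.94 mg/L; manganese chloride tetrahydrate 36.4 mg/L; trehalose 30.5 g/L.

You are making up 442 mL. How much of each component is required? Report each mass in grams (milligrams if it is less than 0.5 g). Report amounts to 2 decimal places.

Scale factor relative to 1 L: 0.442.
beef extract: 1.8 g/L × 0.442 L = 0.80 g
raffinose: 19 g/L × 0.442 L = 8.40 g
nicotinic acid: 5.94 mg/L × 0.442 L = 2.63 mg
manganese chloride tetrahydrate: 36.4 mg/L × 0.442 L = 16.09 mg
trehalose: 30.5 g/L × 0.442 L = 13.48 g

beef extract 0.80 g; raffinose 8.40 g; nicotinic acid 2.63 mg; manganese chloride tetrahydrate 16.09 mg; trehalose 13.48 g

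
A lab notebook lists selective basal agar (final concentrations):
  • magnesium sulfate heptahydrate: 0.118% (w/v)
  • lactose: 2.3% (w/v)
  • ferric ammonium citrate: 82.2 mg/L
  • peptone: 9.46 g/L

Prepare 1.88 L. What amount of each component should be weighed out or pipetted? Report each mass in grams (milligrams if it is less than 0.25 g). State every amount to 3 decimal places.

Scale factor relative to 1 L: 1.88.
magnesium sulfate heptahydrate: 0.118 g per 100 mL × 1880 mL ÷ 100 = 2.218 g
lactose: 2.3% w/v = 23 g/L → 23 × 1.88 L = 43.240 g
ferric ammonium citrate: 82.2 mg/L × 1.88 L = 154.536 mg
peptone: 9.46 g/L × 1.88 L = 17.785 g

magnesium sulfate heptahydrate 2.218 g; lactose 43.240 g; ferric ammonium citrate 154.536 mg; peptone 17.785 g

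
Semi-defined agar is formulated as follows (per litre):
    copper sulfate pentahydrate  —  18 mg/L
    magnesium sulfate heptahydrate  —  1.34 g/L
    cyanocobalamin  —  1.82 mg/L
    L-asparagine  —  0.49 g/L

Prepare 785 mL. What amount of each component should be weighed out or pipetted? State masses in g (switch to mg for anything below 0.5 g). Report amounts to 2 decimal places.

Working volume: 785 mL = 0.785 L.
copper sulfate pentahydrate: 18 mg/L × 0.785 L = 14.13 mg
magnesium sulfate heptahydrate: 1.34 g/L × 0.785 L = 1.05 g
cyanocobalamin: 1.82 mg/L × 0.785 L = 1.43 mg
L-asparagine: 0.49 g/L × 0.785 L = 0.38465 g = 384.65 mg

copper sulfate pentahydrate 14.13 mg; magnesium sulfate heptahydrate 1.05 g; cyanocobalamin 1.43 mg; L-asparagine 384.65 mg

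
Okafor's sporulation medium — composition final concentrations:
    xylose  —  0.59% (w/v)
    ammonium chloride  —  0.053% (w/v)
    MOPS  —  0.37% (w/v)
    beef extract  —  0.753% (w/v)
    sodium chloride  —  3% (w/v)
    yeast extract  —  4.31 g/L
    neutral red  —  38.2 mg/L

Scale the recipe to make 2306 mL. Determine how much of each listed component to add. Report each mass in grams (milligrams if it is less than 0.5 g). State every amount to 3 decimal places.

xylose 13.605 g; ammonium chloride 1.222 g; MOPS 8.532 g; beef extract 17.364 g; sodium chloride 69.180 g; yeast extract 9.939 g; neutral red 88.089 mg

Target volume = 2306 mL = 2.306 L.
xylose: 0.59% w/v = 5.9 g/L → 5.9 × 2.306 L = 13.605 g
ammonium chloride: 0.053% w/v = 0.53 g/L → 0.53 × 2.306 L = 1.222 g
MOPS: 0.37 g per 100 mL × 2306 mL ÷ 100 = 8.532 g
beef extract: 0.753 g per 100 mL × 2306 mL ÷ 100 = 17.364 g
sodium chloride: 3% w/v = 30 g/L → 30 × 2.306 L = 69.180 g
yeast extract: 4.31 g/L × 2.306 L = 9.939 g
neutral red: 38.2 mg/L × 2.306 L = 88.089 mg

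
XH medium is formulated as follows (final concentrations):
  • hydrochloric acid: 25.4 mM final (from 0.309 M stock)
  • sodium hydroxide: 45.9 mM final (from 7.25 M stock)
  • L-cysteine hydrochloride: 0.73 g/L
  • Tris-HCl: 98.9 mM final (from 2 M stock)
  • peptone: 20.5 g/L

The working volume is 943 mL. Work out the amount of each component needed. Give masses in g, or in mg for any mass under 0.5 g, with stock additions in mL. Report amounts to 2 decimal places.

hydrochloric acid 77.52 mL; sodium hydroxide 5.97 mL; L-cysteine hydrochloride 0.69 g; Tris-HCl 46.63 mL; peptone 19.33 g

Scale factor relative to 1 L: 0.943.
hydrochloric acid: V = C2·V2/C1 = 25.4 mM × 943 mL ÷ 309 mM = 77.52 mL
sodium hydroxide: V = C2·V2/C1 = 45.9 mM × 943 mL ÷ 7250 mM = 5.97 mL
L-cysteine hydrochloride: 0.73 g/L × 0.943 L = 0.69 g
Tris-HCl: dilute stock: 98.9 mM × 943 mL ÷ 2000 mM = 46.63 mL
peptone: 20.5 g/L × 0.943 L = 19.33 g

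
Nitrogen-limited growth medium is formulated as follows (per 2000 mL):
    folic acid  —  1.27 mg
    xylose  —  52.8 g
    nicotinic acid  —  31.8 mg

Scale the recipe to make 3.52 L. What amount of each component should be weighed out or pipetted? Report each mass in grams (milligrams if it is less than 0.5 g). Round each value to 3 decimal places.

folic acid 2.235 mg; xylose 92.928 g; nicotinic acid 55.968 mg

Scale factor = 3520 mL / 2000 mL = 1.76.
folic acid: 1.27 mg × (3520 mL / 2000 mL) = 2.235 mg
xylose: 52.8 g × (3520 mL / 2000 mL) = 92.928 g
nicotinic acid: 31.8 mg × (3520 mL / 2000 mL) = 55.968 mg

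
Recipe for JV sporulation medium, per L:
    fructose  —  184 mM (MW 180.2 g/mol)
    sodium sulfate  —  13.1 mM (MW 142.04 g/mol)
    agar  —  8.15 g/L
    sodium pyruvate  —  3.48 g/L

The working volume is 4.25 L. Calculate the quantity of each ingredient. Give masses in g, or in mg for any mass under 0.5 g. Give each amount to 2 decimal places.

Working volume: 4.25 L.
fructose: 184 mmol/L × 180.2 g/mol × 4.25 L ÷ 1000 = 140.92 g
sodium sulfate: 13.1 mmol/L × 142.04 g/mol × 4.25 L ÷ 1000 = 7.91 g
agar: 8.15 g/L × 4.25 L = 34.64 g
sodium pyruvate: 3.48 g/L × 4.25 L = 14.79 g

fructose 140.92 g; sodium sulfate 7.91 g; agar 34.64 g; sodium pyruvate 14.79 g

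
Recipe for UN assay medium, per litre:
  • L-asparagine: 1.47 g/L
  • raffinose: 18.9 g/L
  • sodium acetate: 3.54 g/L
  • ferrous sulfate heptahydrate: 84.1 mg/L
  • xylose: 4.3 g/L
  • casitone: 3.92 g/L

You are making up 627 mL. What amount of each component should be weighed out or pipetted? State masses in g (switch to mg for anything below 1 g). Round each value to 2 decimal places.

L-asparagine 921.69 mg; raffinose 11.85 g; sodium acetate 2.22 g; ferrous sulfate heptahydrate 52.73 mg; xylose 2.70 g; casitone 2.46 g

Scale factor relative to 1 L: 0.627.
L-asparagine: 1.47 g/L × 0.627 L = 0.92169 g = 921.69 mg
raffinose: 18.9 g/L × 0.627 L = 11.85 g
sodium acetate: 3.54 g/L × 0.627 L = 2.22 g
ferrous sulfate heptahydrate: 84.1 mg/L × 0.627 L = 52.73 mg
xylose: 4.3 g/L × 0.627 L = 2.70 g
casitone: 3.92 g/L × 0.627 L = 2.46 g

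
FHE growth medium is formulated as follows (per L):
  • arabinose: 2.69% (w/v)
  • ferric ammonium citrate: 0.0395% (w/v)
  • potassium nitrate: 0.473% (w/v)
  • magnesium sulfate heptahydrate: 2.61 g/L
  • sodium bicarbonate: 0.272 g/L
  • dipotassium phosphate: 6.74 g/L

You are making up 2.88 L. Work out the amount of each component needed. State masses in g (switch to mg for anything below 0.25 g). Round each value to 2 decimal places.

Scale factor relative to 1 L: 2.88.
arabinose: 2.69 g per 100 mL × 2880 mL ÷ 100 = 77.47 g
ferric ammonium citrate: 0.0395% w/v = 0.395 g/L → 0.395 × 2.88 L = 1.14 g
potassium nitrate: 0.473% w/v = 4.73 g/L → 4.73 × 2.88 L = 13.62 g
magnesium sulfate heptahydrate: 2.61 g/L × 2.88 L = 7.52 g
sodium bicarbonate: 0.272 g/L × 2.88 L = 0.78 g
dipotassium phosphate: 6.74 g/L × 2.88 L = 19.41 g

arabinose 77.47 g; ferric ammonium citrate 1.14 g; potassium nitrate 13.62 g; magnesium sulfate heptahydrate 7.52 g; sodium bicarbonate 0.78 g; dipotassium phosphate 19.41 g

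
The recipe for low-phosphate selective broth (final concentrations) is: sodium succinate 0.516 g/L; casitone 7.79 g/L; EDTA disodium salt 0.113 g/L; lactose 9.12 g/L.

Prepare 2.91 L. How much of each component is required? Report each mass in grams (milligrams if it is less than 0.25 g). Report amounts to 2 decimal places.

Scale factor relative to 1 L: 2.91.
sodium succinate: 0.516 g/L × 2.91 L = 1.50 g
casitone: 7.79 g/L × 2.91 L = 22.67 g
EDTA disodium salt: 0.113 g/L × 2.91 L = 0.33 g
lactose: 9.12 g/L × 2.91 L = 26.54 g

sodium succinate 1.50 g; casitone 22.67 g; EDTA disodium salt 0.33 g; lactose 26.54 g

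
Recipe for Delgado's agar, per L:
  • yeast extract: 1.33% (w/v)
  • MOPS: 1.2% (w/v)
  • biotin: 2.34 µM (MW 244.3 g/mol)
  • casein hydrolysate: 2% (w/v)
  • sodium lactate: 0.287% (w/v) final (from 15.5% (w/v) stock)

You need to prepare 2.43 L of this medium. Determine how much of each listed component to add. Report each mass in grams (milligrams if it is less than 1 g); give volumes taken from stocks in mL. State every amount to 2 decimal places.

Scale factor relative to 1 L: 2.43.
yeast extract: 1.33 g per 100 mL × 2430 mL ÷ 100 = 32.32 g
MOPS: 1.2 g per 100 mL × 2430 mL ÷ 100 = 29.16 g
biotin: 2.34 µmol/L × 244.3 g/mol × 2.43 L ÷ 1000 = 1.39 mg
casein hydrolysate: 2% w/v = 20 g/L → 20 × 2.43 L = 48.60 g
sodium lactate: C1V1 = C2V2 → 0.287% ÷ 15.5% × 2430 mL = 44.99 mL

yeast extract 32.32 g; MOPS 29.16 g; biotin 1.39 mg; casein hydrolysate 48.60 g; sodium lactate 44.99 mL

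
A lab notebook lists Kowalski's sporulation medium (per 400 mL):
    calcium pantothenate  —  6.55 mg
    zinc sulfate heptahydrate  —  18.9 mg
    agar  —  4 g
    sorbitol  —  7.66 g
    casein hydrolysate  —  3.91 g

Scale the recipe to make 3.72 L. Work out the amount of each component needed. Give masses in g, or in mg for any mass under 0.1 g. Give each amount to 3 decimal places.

calcium pantothenate 60.915 mg; zinc sulfate heptahydrate 0.176 g; agar 37.200 g; sorbitol 71.238 g; casein hydrolysate 36.363 g

Ratio of target to recipe volume: 3720 / 400 = 9.3.
calcium pantothenate: 6.55 mg × (3720 mL / 400 mL) = 60.915 mg
zinc sulfate heptahydrate: 18.9 mg × (3720 mL / 400 mL) = 175.77 mg = 0.176 g
agar: 4 g × (3720 mL / 400 mL) = 37.200 g
sorbitol: 7.66 g × (3720 mL / 400 mL) = 71.238 g
casein hydrolysate: 3.91 g × (3720 mL / 400 mL) = 36.363 g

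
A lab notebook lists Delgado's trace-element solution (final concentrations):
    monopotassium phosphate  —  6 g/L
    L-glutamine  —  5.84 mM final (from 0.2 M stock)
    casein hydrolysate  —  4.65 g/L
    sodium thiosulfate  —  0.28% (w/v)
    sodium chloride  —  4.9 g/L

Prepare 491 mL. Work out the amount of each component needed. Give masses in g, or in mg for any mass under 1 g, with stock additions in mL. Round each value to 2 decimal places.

monopotassium phosphate 2.95 g; L-glutamine 14.34 mL; casein hydrolysate 2.28 g; sodium thiosulfate 1.37 g; sodium chloride 2.41 g

Scale factor relative to 1 L: 0.491.
monopotassium phosphate: 6 g/L × 0.491 L = 2.95 g
L-glutamine: C1V1 = C2V2 → 5.84 mM × 491 mL ÷ 200 mM = 14.34 mL
casein hydrolysate: 4.65 g/L × 0.491 L = 2.28 g
sodium thiosulfate: 0.28% w/v = 2.8 g/L → 2.8 × 0.491 L = 1.37 g
sodium chloride: 4.9 g/L × 0.491 L = 2.41 g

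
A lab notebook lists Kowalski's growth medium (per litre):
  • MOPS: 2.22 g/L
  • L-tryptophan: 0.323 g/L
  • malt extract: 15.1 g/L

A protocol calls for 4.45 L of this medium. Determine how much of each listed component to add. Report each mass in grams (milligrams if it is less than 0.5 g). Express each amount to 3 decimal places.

MOPS 9.879 g; L-tryptophan 1.437 g; malt extract 67.195 g

Scale factor relative to 1 L: 4.45.
MOPS: 2.22 g/L × 4.45 L = 9.879 g
L-tryptophan: 0.323 g/L × 4.45 L = 1.437 g
malt extract: 15.1 g/L × 4.45 L = 67.195 g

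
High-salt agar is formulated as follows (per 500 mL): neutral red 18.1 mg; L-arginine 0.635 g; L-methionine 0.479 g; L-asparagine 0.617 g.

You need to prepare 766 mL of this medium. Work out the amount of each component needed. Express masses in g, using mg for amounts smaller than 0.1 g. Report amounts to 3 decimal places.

Ratio of target to recipe volume: 766 / 500 = 1.532.
neutral red: 18.1 mg × (766 mL / 500 mL) = 27.729 mg
L-arginine: 0.635 g × (766 mL / 500 mL) = 0.973 g
L-methionine: 0.479 g × (766 mL / 500 mL) = 0.734 g
L-asparagine: 0.617 g × (766 mL / 500 mL) = 0.945 g

neutral red 27.729 mg; L-arginine 0.973 g; L-methionine 0.734 g; L-asparagine 0.945 g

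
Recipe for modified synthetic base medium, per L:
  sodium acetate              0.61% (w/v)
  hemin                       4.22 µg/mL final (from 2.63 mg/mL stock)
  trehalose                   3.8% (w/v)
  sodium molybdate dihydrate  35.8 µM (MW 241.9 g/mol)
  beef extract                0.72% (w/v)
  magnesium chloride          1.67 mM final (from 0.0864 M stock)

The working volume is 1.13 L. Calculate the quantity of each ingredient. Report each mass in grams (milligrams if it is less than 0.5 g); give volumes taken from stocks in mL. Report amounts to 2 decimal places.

Working volume: 1.13 L.
sodium acetate: 0.61% w/v = 6.1 g/L → 6.1 × 1.13 L = 6.89 g
hemin: V = C2·V2/C1 = 4.22 µg/mL × 1130 mL ÷ 2630 µg/mL = 1.81 mL
trehalose: 3.8% w/v = 38 g/L → 38 × 1.13 L = 42.94 g
sodium molybdate dihydrate: 35.8 µmol/L × 241.9 g/mol × 1.13 L ÷ 1000 = 9.79 mg
beef extract: 0.72% w/v = 7.2 g/L → 7.2 × 1.13 L = 8.14 g
magnesium chloride: C1V1 = C2V2 → 1.67 mM × 1130 mL ÷ 86.4 mM = 21.84 mL

sodium acetate 6.89 g; hemin 1.81 mL; trehalose 42.94 g; sodium molybdate dihydrate 9.79 mg; beef extract 8.14 g; magnesium chloride 21.84 mL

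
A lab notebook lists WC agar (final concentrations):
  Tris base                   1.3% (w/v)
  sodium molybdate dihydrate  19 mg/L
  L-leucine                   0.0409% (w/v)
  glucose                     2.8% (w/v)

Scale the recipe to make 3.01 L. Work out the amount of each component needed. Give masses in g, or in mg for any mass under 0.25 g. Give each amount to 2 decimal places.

Working volume: 3.01 L.
Tris base: 1.3% w/v = 13 g/L → 13 × 3.01 L = 39.13 g
sodium molybdate dihydrate: 19 mg/L × 3.01 L = 57.19 mg
L-leucine: 0.0409% w/v = 0.409 g/L → 0.409 × 3.01 L = 1.23 g
glucose: 2.8% w/v = 28 g/L → 28 × 3.01 L = 84.28 g

Tris base 39.13 g; sodium molybdate dihydrate 57.19 mg; L-leucine 1.23 g; glucose 84.28 g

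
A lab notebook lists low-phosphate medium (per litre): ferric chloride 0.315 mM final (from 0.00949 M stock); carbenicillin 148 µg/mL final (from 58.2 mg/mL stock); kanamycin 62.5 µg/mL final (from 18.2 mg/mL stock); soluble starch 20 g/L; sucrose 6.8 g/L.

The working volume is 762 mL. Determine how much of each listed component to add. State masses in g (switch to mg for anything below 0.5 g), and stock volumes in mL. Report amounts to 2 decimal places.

ferric chloride 25.29 mL; carbenicillin 1.94 mL; kanamycin 2.62 mL; soluble starch 15.24 g; sucrose 5.18 g

Scale factor relative to 1 L: 0.762.
ferric chloride: V = C2·V2/C1 = 0.315 mM × 762 mL ÷ 9.49 mM = 25.29 mL
carbenicillin: C1V1 = C2V2 → 148 µg/mL × 762 mL ÷ 58200 µg/mL = 1.94 mL
kanamycin: C1V1 = C2V2 → 62.5 µg/mL × 762 mL ÷ 18200 µg/mL = 2.62 mL
soluble starch: 20 g/L × 0.762 L = 15.24 g
sucrose: 6.8 g/L × 0.762 L = 5.18 g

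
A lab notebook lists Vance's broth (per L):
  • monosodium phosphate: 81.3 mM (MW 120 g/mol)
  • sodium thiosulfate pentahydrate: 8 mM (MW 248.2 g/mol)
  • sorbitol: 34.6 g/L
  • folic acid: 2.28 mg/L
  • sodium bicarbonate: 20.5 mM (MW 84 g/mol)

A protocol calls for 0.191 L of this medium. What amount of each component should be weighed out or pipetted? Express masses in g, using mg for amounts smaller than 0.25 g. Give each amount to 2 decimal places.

Scale factor relative to 1 L: 0.191.
monosodium phosphate: 81.3 mmol/L × 120 g/mol × 0.191 L ÷ 1000 = 1.86 g
sodium thiosulfate pentahydrate: 8 mmol/L × 248.2 g/mol × 0.191 L ÷ 1000 = 0.38 g
sorbitol: 34.6 g/L × 0.191 L = 6.61 g
folic acid: 2.28 mg/L × 0.191 L = 0.44 mg
sodium bicarbonate: 20.5 mmol/L × 84 g/mol × 0.191 L ÷ 1000 = 0.33 g

monosodium phosphate 1.86 g; sodium thiosulfate pentahydrate 0.38 g; sorbitol 6.61 g; folic acid 0.44 mg; sodium bicarbonate 0.33 g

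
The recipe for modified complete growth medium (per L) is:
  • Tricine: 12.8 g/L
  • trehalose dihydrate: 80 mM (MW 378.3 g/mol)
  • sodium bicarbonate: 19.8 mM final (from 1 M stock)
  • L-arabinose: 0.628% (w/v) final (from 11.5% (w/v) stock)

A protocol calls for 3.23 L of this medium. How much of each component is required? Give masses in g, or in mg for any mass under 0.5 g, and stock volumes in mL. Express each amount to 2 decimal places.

Tricine 41.34 g; trehalose dihydrate 97.75 g; sodium bicarbonate 63.95 mL; L-arabinose 176.39 mL

Scale factor relative to 1 L: 3.23.
Tricine: 12.8 g/L × 3.23 L = 41.34 g
trehalose dihydrate: 80 mmol/L × 378.3 g/mol × 3.23 L ÷ 1000 = 97.75 g
sodium bicarbonate: V = C2·V2/C1 = 19.8 mM × 3230 mL ÷ 1000 mM = 63.95 mL
L-arabinose: C1V1 = C2V2 → 0.628% ÷ 11.5% × 3230 mL = 176.39 mL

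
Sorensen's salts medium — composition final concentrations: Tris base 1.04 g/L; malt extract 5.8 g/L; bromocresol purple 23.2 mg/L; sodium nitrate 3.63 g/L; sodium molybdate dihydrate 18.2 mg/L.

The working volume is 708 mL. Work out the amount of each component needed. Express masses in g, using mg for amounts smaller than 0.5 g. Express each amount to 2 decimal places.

Scale factor relative to 1 L: 0.708.
Tris base: 1.04 g/L × 0.708 L = 0.74 g
malt extract: 5.8 g/L × 0.708 L = 4.11 g
bromocresol purple: 23.2 mg/L × 0.708 L = 16.43 mg
sodium nitrate: 3.63 g/L × 0.708 L = 2.57 g
sodium molybdate dihydrate: 18.2 mg/L × 0.708 L = 12.89 mg

Tris base 0.74 g; malt extract 4.11 g; bromocresol purple 16.43 mg; sodium nitrate 2.57 g; sodium molybdate dihydrate 12.89 mg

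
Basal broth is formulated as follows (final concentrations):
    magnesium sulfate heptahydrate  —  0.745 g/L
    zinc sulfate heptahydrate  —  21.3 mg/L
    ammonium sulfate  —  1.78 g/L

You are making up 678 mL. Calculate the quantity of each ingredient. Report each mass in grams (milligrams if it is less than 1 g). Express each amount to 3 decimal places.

magnesium sulfate heptahydrate 505.110 mg; zinc sulfate heptahydrate 14.441 mg; ammonium sulfate 1.207 g

Working volume: 678 mL = 0.678 L.
magnesium sulfate heptahydrate: 0.745 g/L × 0.678 L = 0.50511 g = 505.110 mg
zinc sulfate heptahydrate: 21.3 mg/L × 0.678 L = 14.441 mg
ammonium sulfate: 1.78 g/L × 0.678 L = 1.207 g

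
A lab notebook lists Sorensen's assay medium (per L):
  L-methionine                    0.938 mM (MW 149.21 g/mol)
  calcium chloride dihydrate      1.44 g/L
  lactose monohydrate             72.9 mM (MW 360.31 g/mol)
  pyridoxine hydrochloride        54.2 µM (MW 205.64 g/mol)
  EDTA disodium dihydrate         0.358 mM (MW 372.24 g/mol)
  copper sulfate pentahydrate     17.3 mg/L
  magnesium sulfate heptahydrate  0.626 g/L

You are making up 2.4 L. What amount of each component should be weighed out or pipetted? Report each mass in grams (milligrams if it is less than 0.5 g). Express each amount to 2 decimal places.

L-methionine 335.90 mg; calcium chloride dihydrate 3.46 g; lactose monohydrate 63.04 g; pyridoxine hydrochloride 26.75 mg; EDTA disodium dihydrate 319.83 mg; copper sulfate pentahydrate 41.52 mg; magnesium sulfate heptahydrate 1.50 g

Working volume: 2.4 L.
L-methionine: 0.938 mmol/L × 149.21 mg/mmol × 2.4 L = 335.90 mg
calcium chloride dihydrate: 1.44 g/L × 2.4 L = 3.46 g
lactose monohydrate: 72.9 mmol/L × 360.31 g/mol × 2.4 L ÷ 1000 = 63.04 g
pyridoxine hydrochloride: 54.2 µmol/L × 205.64 g/mol × 2.4 L ÷ 1000 = 26.75 mg
EDTA disodium dihydrate: 0.358 mmol/L × 372.24 mg/mmol × 2.4 L = 319.83 mg
copper sulfate pentahydrate: 17.3 mg/L × 2.4 L = 41.52 mg
magnesium sulfate heptahydrate: 0.626 g/L × 2.4 L = 1.50 g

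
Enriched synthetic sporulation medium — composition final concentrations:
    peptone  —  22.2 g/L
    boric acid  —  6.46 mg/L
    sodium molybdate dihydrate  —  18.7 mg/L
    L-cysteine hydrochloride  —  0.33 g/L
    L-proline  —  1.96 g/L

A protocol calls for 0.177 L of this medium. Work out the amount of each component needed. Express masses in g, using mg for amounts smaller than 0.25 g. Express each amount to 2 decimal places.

peptone 3.93 g; boric acid 1.14 mg; sodium molybdate dihydrate 3.31 mg; L-cysteine hydrochloride 58.41 mg; L-proline 0.35 g

Working volume: 0.177 L.
peptone: 22.2 g/L × 0.177 L = 3.93 g
boric acid: 6.46 mg/L × 0.177 L = 1.14 mg
sodium molybdate dihydrate: 18.7 mg/L × 0.177 L = 3.31 mg
L-cysteine hydrochloride: 0.33 g/L × 0.177 L = 0.05841 g = 58.41 mg
L-proline: 1.96 g/L × 0.177 L = 0.35 g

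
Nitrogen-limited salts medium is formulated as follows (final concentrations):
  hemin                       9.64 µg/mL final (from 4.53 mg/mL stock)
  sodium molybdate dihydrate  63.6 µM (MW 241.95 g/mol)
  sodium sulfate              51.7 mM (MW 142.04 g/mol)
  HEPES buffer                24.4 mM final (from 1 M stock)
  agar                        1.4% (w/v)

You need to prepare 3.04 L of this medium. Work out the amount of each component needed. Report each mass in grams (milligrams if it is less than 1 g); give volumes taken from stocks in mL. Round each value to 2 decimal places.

Scale factor relative to 1 L: 3.04.
hemin: dilute stock: 9.64 µg/mL × 3040 mL ÷ 4530 µg/mL = 6.47 mL
sodium molybdate dihydrate: 63.6 µmol/L × 241.95 g/mol × 3.04 L ÷ 1000 = 46.78 mg
sodium sulfate: 51.7 mmol/L × 142.04 g/mol × 3.04 L ÷ 1000 = 22.32 g
HEPES buffer: dilute stock: 24.4 mM × 3040 mL ÷ 1000 mM = 74.18 mL
agar: 1.4 g per 100 mL × 3040 mL ÷ 100 = 42.56 g

hemin 6.47 mL; sodium molybdate dihydrate 46.78 mg; sodium sulfate 22.32 g; HEPES buffer 74.18 mL; agar 42.56 g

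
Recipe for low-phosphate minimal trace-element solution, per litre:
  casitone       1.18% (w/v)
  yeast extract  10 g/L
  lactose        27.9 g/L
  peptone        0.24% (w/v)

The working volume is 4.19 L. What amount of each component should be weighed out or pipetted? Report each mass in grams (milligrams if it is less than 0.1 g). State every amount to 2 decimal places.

Working volume: 4.19 L.
casitone: 1.18 g per 100 mL × 4190 mL ÷ 100 = 49.44 g
yeast extract: 10 g/L × 4.19 L = 41.90 g
lactose: 27.9 g/L × 4.19 L = 116.90 g
peptone: 0.24 g per 100 mL × 4190 mL ÷ 100 = 10.06 g

casitone 49.44 g; yeast extract 41.90 g; lactose 116.90 g; peptone 10.06 g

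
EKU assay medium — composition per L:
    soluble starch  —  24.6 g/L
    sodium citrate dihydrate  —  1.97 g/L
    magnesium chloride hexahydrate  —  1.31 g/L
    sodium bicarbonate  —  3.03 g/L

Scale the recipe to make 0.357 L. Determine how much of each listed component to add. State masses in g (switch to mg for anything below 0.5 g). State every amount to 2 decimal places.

Working volume: 0.357 L.
soluble starch: 24.6 g/L × 0.357 L = 8.78 g
sodium citrate dihydrate: 1.97 g/L × 0.357 L = 0.70 g
magnesium chloride hexahydrate: 1.31 g/L × 0.357 L = 0.46767 g = 467.67 mg
sodium bicarbonate: 3.03 g/L × 0.357 L = 1.08 g

soluble starch 8.78 g; sodium citrate dihydrate 0.70 g; magnesium chloride hexahydrate 467.67 mg; sodium bicarbonate 1.08 g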